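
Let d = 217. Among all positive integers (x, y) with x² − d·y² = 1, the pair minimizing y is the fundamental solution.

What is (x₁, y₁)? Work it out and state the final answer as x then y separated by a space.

d=217: √d = [14; 1,2,1,2,1,…,2,1,28] (ℓ=16, even), read p_15/q_15
a_0=14:  p_0=14·1+0=14,  q_0=14·0+1=1
a_1=1:  p_1=1·14+1=15,  q_1=1·1+0=1
…
a_6=1:  p_6=1·221+162=383,  q_6=1·15+11=26
a_7=9:  p_7=9·383+221=3668,  q_7=9·26+15=249
…
a_12=2:  p_12=2·293381+154218=740980,  q_12=2·19916+10469=50301
…
a_14=2:  p_14=2·1034361+740980=2809702,  q_14=2·70217+50301=190735
a_15=1:  p_15=1·2809702+1034361=3844063,  q_15=1·190735+70217=260952
fundamental: x₁=3844063, y₁=260952  (since 14776820347969 − 217·68095946304 = 1)

3844063 260952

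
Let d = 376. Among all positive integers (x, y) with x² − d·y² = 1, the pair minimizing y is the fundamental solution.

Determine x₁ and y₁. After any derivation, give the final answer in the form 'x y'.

√376 = [19; 2,1,1,3,1,…,1,2,38, …], period ℓ=16 (even) → k=15
i=0: a=19 ⇒ p=19, q=1
i=1: a=2 ⇒ p=39, q=2
i=2: a=1 ⇒ p=58, q=3
…
i=4: a=3 ⇒ p=349, q=18
…
i=7: a=2 ⇒ p=2928, q=151
i=8: a=4 ⇒ p=12953, q=668
…
i=10: a=2 ⇒ p=70621, q=3642
i=11: a=1 ⇒ p=99455, q=5129
i=12: a=3 ⇒ p=368986, q=19029
…
i=14: a=1 ⇒ p=837427, q=43187
i=15: a=2 ⇒ p=2143295, q=110532
fundamental: x₁=2143295, y₁=110532  (since 4593713457025 − 376·12217323024 = 1)

2143295 110532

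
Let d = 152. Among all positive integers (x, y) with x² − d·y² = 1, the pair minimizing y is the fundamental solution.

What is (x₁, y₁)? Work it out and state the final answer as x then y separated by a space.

37 3

[12; 3,24] for √152; ℓ=2 ⇒ convergent index 1
i=0: a=12 ⇒ p=12, q=1
i=1: a=3 ⇒ p=37, q=3
→ (37, 3).  Check: 37²=1369, 152·3²=1368, difference 1.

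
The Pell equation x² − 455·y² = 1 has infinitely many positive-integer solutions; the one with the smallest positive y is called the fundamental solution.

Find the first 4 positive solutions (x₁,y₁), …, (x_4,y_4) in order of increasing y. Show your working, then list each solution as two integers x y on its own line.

64 3
8191 384
1048384 49149
134184961 6290688

[21; 3,42] for √455; ℓ=2 ⇒ convergent index 1
i=0: a=21 ⇒ p=21, q=1
i=1: a=3 ⇒ p=64, q=3
(x₁, y₁) = (64, 3);  64² − 455·3² = 1 ✓
k=2:  x_2 = 64·64+455·3·3 = 8191,  y_2 = 64·3+3·64 = 384
k=3:  x_3 = 64·8191+455·3·384 = 1048384,  y_3 = 64·384+3·8191 = 49149
k=4:  x_4 = 64·1048384+455·3·49149 = 134184961,  y_4 = 64·49149+3·1048384 = 6290688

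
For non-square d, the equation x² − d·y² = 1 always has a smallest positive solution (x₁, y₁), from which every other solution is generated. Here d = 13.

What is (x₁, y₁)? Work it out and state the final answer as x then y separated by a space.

649 180

[3; 1,1,1,1,6] for √13; ℓ=5 ⇒ convergent index 9
i=0: a=3 ⇒ p=3, q=1
i=1: a=1 ⇒ p=4, q=1
i=2: a=1 ⇒ p=7, q=2
…
i=7: a=1 ⇒ p=256, q=71
i=8: a=1 ⇒ p=393, q=109
i=9: a=1 ⇒ p=649, q=180
→ (649, 180).  Check: 649²=421201, 13·180²=421200, difference 1.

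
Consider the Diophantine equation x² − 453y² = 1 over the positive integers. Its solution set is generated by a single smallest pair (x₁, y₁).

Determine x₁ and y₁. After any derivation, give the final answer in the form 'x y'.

√453 = [21; 3,1,1,10,14,10,1,1,3,42, …], period ℓ=10 (even) → k=9
i=0: a=21 ⇒ p=21, q=1
…
i=2: a=1 ⇒ p=85, q=4
…
i=6: a=10 ⇒ p=223565, q=10504
…
i=8: a=1 ⇒ p=469329, q=22051
i=9: a=3 ⇒ p=1653751, q=77700
(x₁, y₁) = (1653751, 77700);  1653751² − 453·77700² = 1 ✓

1653751 77700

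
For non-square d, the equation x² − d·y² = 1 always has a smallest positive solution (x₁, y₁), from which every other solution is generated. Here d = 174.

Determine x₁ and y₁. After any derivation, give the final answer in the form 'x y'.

1451 110

√174 → a₀=13, period (5,4,5,26); ℓ=4 even so k=3
k=0  a_k=13  p_k/q_k = 13/1
k=1  a_k=5  p_k/q_k = 66/5
k=2  a_k=4  p_k/q_k = 277/21
k=3  a_k=5  p_k/q_k = 1451/110
fundamental: x₁=1451, y₁=110  (since 2105401 − 174·12100 = 1)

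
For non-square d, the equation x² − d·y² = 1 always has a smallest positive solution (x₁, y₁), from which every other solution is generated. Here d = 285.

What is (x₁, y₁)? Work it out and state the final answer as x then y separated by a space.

2431 144

√285 = [16; 1,7,2,7,1,32, …], period ℓ=6 (even) → k=5
step 0: (16, 1)  from 16·(1,0) + (0,1)
…
step 3: (287, 17)  from 2·(135,8) + (17,1)
step 4: (2144, 127)  from 7·(287,17) + (135,8)
step 5: (2431, 144)  from 1·(2144,127) + (287,17)
fundamental: x₁=2431, y₁=144  (since 5909761 − 285·20736 = 1)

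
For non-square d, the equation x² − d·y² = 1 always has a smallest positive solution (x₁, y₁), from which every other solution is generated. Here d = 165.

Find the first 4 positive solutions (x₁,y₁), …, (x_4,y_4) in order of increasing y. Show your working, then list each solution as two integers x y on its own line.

d=165: √d = [12; 1,5,2,5,1,24] (ℓ=6, even), read p_5/q_5
i=0: a=12 ⇒ p=12, q=1
…
i=4: a=5 ⇒ p=912, q=71
i=5: a=1 ⇒ p=1079, q=84
fundamental: x₁=1079, y₁=84  (since 1164241 − 165·7056 = 1)
(x_2, y_2) = (1079·1079 + 165·84·84, 1079·84 + 84·1079) = (2328481, 181272)
(x_3, y_3) = (1079·2328481 + 165·84·181272, 1079·181272 + 84·2328481) = (5024860919, 391184892)
(x_4, y_4) = (1079·5024860919 + 165·84·391184892, 1079·391184892 + 84·5024860919) = (10843647534721, 844176815664)

1079 84
2328481 181272
5024860919 391184892
10843647534721 844176815664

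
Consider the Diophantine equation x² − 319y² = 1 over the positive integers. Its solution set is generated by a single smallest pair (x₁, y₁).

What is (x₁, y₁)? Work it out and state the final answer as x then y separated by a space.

12901780 722361

[17; 1,6,5,1,4,…,6,1,34] for √319; ℓ=14 ⇒ convergent index 13
step 0: (17, 1)  from 17·(1,0) + (0,1)
step 1: (18, 1)  from 1·(17,1) + (1,0)
step 2: (125, 7)  from 6·(18,1) + (17,1)
step 3: (643, 36)  from 5·(125,7) + (18,1)
step 4: (768, 43)  from 1·(643,36) + (125,7)
step 5: (3715, 208)  from 4·(768,43) + (643,36)
step 6: (11913, 667)  from 3·(3715,208) + (768,43)
…
step 8: (58797, 3292)  from 3·(15628,875) + (11913,667)
step 9: (250816, 14043)  from 4·(58797,3292) + (15628,875)
step 10: (309613, 17335)  from 1·(250816,14043) + (58797,3292)
step 11: (1798881, 100718)  from 5·(309613,17335) + (250816,14043)
step 12: (11102899, 621643)  from 6·(1798881,100718) + (309613,17335)
step 13: (12901780, 722361)  from 1·(11102899,621643) + (1798881,100718)
(x₁, y₁) = (12901780, 722361);  12901780² − 319·722361² = 1 ✓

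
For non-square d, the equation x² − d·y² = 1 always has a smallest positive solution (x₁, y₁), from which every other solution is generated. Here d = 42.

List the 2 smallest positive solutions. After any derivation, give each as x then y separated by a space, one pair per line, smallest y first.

√42 → a₀=6, period (2,12); ℓ=2 even so k=1
a_0=6:  p_0=6·1+0=6,  q_0=6·0+1=1
a_1=2:  p_1=2·6+1=13,  q_1=2·1+0=2
(x₁, y₁) = (13, 2);  13² − 42·2² = 1 ✓
k=2:  x_2 = 13·13+42·2·2 = 337,  y_2 = 13·2+2·13 = 52

13 2
337 52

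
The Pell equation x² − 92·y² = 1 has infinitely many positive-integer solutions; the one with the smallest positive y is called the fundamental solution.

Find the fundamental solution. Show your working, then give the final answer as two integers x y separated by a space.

[9; 1,1,2,4,2,1,1,18] for √92; ℓ=8 ⇒ convergent index 7
k=0  a_k=9  p_k/q_k = 9/1
k=1  a_k=1  p_k/q_k = 10/1
k=2  a_k=1  p_k/q_k = 19/2
…
k=4  a_k=4  p_k/q_k = 211/22
…
k=6  a_k=1  p_k/q_k = 681/71
k=7  a_k=1  p_k/q_k = 1151/120
(x₁, y₁) = (1151, 120);  1151² − 92·120² = 1 ✓

1151 120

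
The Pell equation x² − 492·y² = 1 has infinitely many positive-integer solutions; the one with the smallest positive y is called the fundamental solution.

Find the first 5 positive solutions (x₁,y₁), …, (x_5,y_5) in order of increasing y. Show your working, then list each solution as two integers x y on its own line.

√492 → a₀=22, period (5,1,1,10,1,1,5,44); ℓ=8 even so k=7
step 0: (22, 1)  from 22·(1,0) + (0,1)
step 1: (111, 5)  from 5·(22,1) + (1,0)
step 2: (133, 6)  from 1·(111,5) + (22,1)
step 3: (244, 11)  from 1·(133,6) + (111,5)
step 4: (2573, 116)  from 10·(244,11) + (133,6)
…
step 6: (5390, 243)  from 1·(2817,127) + (2573,116)
step 7: (29767, 1342)  from 5·(5390,243) + (2817,127)
fundamental: x₁=29767, y₁=1342  (since 886074289 − 492·1800964 = 1)
k=2:  x_2 = 29767·29767+492·1342·1342 = 1772148577,  y_2 = 29767·1342+1342·29767 = 79894628
k=3:  x_3 = 29767·1772148577+492·1342·79894628 = 105503093353351,  y_3 = 29767·79894628+1342·1772148577 = 4756446782010
k=4:  x_4 = 29767·105503093353351+492·1342·4756446782010 = 6281021157926249857,  y_4 = 29767·4756446782010+1342·105503093353351 = 283170302640288712
k=5:  x_5 = 29767·6281021157926249857+492·1342·283170302640288712 = 373934313510478265633287,  y_5 = 29767·283170302640288712+1342·6281021157926249857 = 16858260792630501398198

29767 1342
1772148577 79894628
105503093353351 4756446782010
6281021157926249857 283170302640288712
373934313510478265633287 16858260792630501398198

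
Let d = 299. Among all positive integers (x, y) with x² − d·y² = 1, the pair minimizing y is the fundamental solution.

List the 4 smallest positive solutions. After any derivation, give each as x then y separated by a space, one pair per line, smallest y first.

415 24
344449 19920
285892255 16533576
237290227201 13722848160

√299 = [17; 3,2,3,34, …], period ℓ=4 (even) → k=3
step 0: (17, 1)  from 17·(1,0) + (0,1)
step 1: (52, 3)  from 3·(17,1) + (1,0)
step 2: (121, 7)  from 2·(52,3) + (17,1)
step 3: (415, 24)  from 3·(121,7) + (52,3)
fundamental: x₁=415, y₁=24  (since 172225 − 299·576 = 1)
(415+24√299)^2 = 344449 + 19920√299
(415+24√299)^3 = 285892255 + 16533576√299
(415+24√299)^4 = 237290227201 + 13722848160√299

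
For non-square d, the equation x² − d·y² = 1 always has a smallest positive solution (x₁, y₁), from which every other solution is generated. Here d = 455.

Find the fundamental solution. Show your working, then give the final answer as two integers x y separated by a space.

[21; 3,42] for √455; ℓ=2 ⇒ convergent index 1
k=0  a_k=21  p_k/q_k = 21/1
k=1  a_k=3  p_k/q_k = 64/3
fundamental: x₁=64, y₁=3  (since 4096 − 455·9 = 1)

64 3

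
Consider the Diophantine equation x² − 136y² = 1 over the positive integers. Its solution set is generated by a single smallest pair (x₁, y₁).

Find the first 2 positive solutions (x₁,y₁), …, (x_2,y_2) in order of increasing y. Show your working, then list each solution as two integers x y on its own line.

35 3
2449 210

[11; 1,1,1,22] for √136; ℓ=4 ⇒ convergent index 3
i=0: a=11 ⇒ p=11, q=1
i=1: a=1 ⇒ p=12, q=1
i=2: a=1 ⇒ p=23, q=2
i=3: a=1 ⇒ p=35, q=3
fundamental: x₁=35, y₁=3  (since 1225 − 136·9 = 1)
(35+3√136)^2 = 2449 + 210√136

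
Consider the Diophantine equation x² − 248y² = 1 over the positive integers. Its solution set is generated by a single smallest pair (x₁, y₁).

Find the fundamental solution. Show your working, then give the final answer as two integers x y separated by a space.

63 4

√248 → a₀=15, period (1,2,1,30); ℓ=4 even so k=3
i=0: a=15 ⇒ p=15, q=1
i=1: a=1 ⇒ p=16, q=1
i=2: a=2 ⇒ p=47, q=3
i=3: a=1 ⇒ p=63, q=4
→ (63, 4).  Check: 63²=3969, 248·4²=3968, difference 1.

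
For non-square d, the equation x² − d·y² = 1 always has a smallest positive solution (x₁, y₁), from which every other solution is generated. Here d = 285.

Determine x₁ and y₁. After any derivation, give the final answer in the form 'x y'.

√285 → a₀=16, period (1,7,2,7,1,32); ℓ=6 even so k=5
k=0  a_k=16  p_k/q_k = 16/1
…
k=4  a_k=7  p_k/q_k = 2144/127
k=5  a_k=1  p_k/q_k = 2431/144
(x₁, y₁) = (2431, 144);  2431² − 285·144² = 1 ✓

2431 144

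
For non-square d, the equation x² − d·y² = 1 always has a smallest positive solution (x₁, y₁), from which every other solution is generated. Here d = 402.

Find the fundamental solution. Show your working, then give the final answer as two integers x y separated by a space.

√402 = [20; 20,40, …], period ℓ=2 (even) → k=1
k=0  a_k=20  p_k/q_k = 20/1
k=1  a_k=20  p_k/q_k = 401/20
(x₁, y₁) = (401, 20);  401² − 402·20² = 1 ✓

401 20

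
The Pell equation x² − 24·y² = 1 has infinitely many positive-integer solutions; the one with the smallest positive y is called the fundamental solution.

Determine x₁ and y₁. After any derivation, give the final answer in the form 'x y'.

[4; 1,8] for √24; ℓ=2 ⇒ convergent index 1
step 0: (4, 1)  from 4·(1,0) + (0,1)
step 1: (5, 1)  from 1·(4,1) + (1,0)
fundamental: x₁=5, y₁=1  (since 25 − 24·1 = 1)

5 1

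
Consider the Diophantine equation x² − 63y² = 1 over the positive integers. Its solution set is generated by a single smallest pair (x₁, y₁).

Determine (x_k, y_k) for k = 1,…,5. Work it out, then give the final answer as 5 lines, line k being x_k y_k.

d=63: √d = [7; 1,14] (ℓ=2, even), read p_1/q_1
k=0  a_k=7  p_k/q_k = 7/1
k=1  a_k=1  p_k/q_k = 8/1
→ (8, 1).  Check: 8²=64, 63·1²=63, difference 1.
k=2:  x_2 = 8·8+63·1·1 = 127,  y_2 = 8·1+1·8 = 16
k=3:  x_3 = 8·127+63·1·16 = 2024,  y_3 = 8·16+1·127 = 255
k=4:  x_4 = 8·2024+63·1·255 = 32257,  y_4 = 8·255+1·2024 = 4064
k=5:  x_5 = 8·32257+63·1·4064 = 514088,  y_5 = 8·4064+1·32257 = 64769

8 1
127 16
2024 255
32257 4064
514088 64769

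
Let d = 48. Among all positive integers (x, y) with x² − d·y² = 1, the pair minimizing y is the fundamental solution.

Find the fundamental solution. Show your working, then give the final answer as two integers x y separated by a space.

7 1

d=48: √d = [6; 1,12] (ℓ=2, even), read p_1/q_1
a_0=6:  p_0=6·1+0=6,  q_0=6·0+1=1
a_1=1:  p_1=1·6+1=7,  q_1=1·1+0=1
fundamental: x₁=7, y₁=1  (since 49 − 48·1 = 1)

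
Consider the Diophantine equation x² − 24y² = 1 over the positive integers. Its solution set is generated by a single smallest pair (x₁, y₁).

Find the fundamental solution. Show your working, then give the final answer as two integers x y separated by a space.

√24 = [4; 1,8, …], period ℓ=2 (even) → k=1
i=0: a=4 ⇒ p=4, q=1
i=1: a=1 ⇒ p=5, q=1
(x₁, y₁) = (5, 1);  5² − 24·1² = 1 ✓

5 1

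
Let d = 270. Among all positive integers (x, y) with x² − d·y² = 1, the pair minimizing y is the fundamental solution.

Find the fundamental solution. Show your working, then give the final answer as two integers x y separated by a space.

d=270: √d = [16; 2,3,6,3,2,32] (ℓ=6, even), read p_5/q_5
k=0  a_k=16  p_k/q_k = 16/1
…
k=2  a_k=3  p_k/q_k = 115/7
k=3  a_k=6  p_k/q_k = 723/44
k=4  a_k=3  p_k/q_k = 2284/139
k=5  a_k=2  p_k/q_k = 5291/322
→ (5291, 322).  Check: 5291²=27994681, 270·322²=27994680, difference 1.

5291 322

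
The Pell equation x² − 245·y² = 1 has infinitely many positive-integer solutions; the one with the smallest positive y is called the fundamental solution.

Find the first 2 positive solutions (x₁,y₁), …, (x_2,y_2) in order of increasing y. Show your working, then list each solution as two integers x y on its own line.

51841 3312
5374978561 343394784

d=245: √d = [15; 1,1,1,7,6,7,1,1,1,30] (ℓ=10, even), read p_9/q_9
k=0  a_k=15  p_k/q_k = 15/1
k=1  a_k=1  p_k/q_k = 16/1
…
k=4  a_k=7  p_k/q_k = 360/23
…
k=7  a_k=1  p_k/q_k = 18016/1151
k=8  a_k=1  p_k/q_k = 33825/2161
k=9  a_k=1  p_k/q_k = 51841/3312
→ (51841, 3312).  Check: 51841²=2687489281, 245·3312²=2687489280, difference 1.
(x_2, y_2) = (51841·51841 + 245·3312·3312, 51841·3312 + 3312·51841) = (5374978561, 343394784)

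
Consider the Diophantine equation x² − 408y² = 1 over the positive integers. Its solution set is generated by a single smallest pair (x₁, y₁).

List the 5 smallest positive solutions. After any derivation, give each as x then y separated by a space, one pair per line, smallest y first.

d=408: √d = [20; 5,40] (ℓ=2, even), read p_1/q_1
k=0  a_k=20  p_k/q_k = 20/1
k=1  a_k=5  p_k/q_k = 101/5
fundamental: x₁=101, y₁=5  (since 10201 − 408·25 = 1)
(x_2, y_2) = (101·101 + 408·5·5, 101·5 + 5·101) = (20401, 1010)
(x_3, y_3) = (101·20401 + 408·5·1010, 101·1010 + 5·20401) = (4120901, 204015)
(x_4, y_4) = (101·4120901 + 408·5·204015, 101·204015 + 5·4120901) = (832401601, 41210020)
(x_5, y_5) = (101·832401601 + 408·5·41210020, 101·41210020 + 5·832401601) = (168141002501, 8324220025)

101 5
20401 1010
4120901 204015
832401601 41210020
168141002501 8324220025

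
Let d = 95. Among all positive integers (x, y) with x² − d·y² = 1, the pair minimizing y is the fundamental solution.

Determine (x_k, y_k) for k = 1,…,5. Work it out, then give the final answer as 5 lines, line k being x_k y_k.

[9; 1,2,1,18] for √95; ℓ=4 ⇒ convergent index 3
k=0  a_k=9  p_k/q_k = 9/1
k=1  a_k=1  p_k/q_k = 10/1
k=2  a_k=2  p_k/q_k = 29/3
k=3  a_k=1  p_k/q_k = 39/4
fundamental: x₁=39, y₁=4  (since 1521 − 95·16 = 1)
k=2:  x_2 = 39·39+95·4·4 = 3041,  y_2 = 39·4+4·39 = 312
k=3:  x_3 = 39·3041+95·4·312 = 237159,  y_3 = 39·312+4·3041 = 24332
k=4:  x_4 = 39·237159+95·4·24332 = 18495361,  y_4 = 39·24332+4·237159 = 1897584
k=5:  x_5 = 39·18495361+95·4·1897584 = 1442400999,  y_5 = 39·1897584+4·18495361 = 147987220

39 4
3041 312
237159 24332
18495361 1897584
1442400999 147987220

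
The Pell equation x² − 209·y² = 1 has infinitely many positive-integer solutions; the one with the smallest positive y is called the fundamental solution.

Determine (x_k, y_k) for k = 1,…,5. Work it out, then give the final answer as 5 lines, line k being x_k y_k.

√209 → a₀=14, period (2,5,3,2,3,5,2,28); ℓ=8 even so k=7
i=0: a=14 ⇒ p=14, q=1
i=1: a=2 ⇒ p=29, q=2
i=2: a=5 ⇒ p=159, q=11
i=3: a=3 ⇒ p=506, q=35
i=4: a=2 ⇒ p=1171, q=81
…
i=6: a=5 ⇒ p=21266, q=1471
i=7: a=2 ⇒ p=46551, q=3220
fundamental: x₁=46551, y₁=3220  (since 2166995601 − 209·10368400 = 1)
(46551+3220√209)^2 = 4333991201 + 299788440√209
(46551+3220√209)^3 = 403503248748951 + 27910903337660√209
(46551+3220√209)^4 = 37566959460690844801 + 2598560922243032880√209
(46551+3220√209)^5 = 3497559059305735783913751 + 241931218954759943856100√209

46551 3220
4333991201 299788440
403503248748951 27910903337660
37566959460690844801 2598560922243032880
3497559059305735783913751 241931218954759943856100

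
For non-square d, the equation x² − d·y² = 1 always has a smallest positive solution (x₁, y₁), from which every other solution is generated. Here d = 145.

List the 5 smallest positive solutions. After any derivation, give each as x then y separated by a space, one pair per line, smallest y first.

289 24
167041 13872
96549409 8017992
55805391361 4634385504
32255419657249 2678666803320

√145 → a₀=12, period (24); ℓ=1 odd so k=1
i=0: a=12 ⇒ p=12, q=1
i=1: a=24 ⇒ p=289, q=24
(x₁, y₁) = (289, 24);  289² − 145·24² = 1 ✓
(x_2, y_2) = (289·289 + 145·24·24, 289·24 + 24·289) = (167041, 13872)
(x_3, y_3) = (289·167041 + 145·24·13872, 289·13872 + 24·167041) = (96549409, 8017992)
(x_4, y_4) = (289·96549409 + 145·24·8017992, 289·8017992 + 24·96549409) = (55805391361, 4634385504)
(x_5, y_5) = (289·55805391361 + 145·24·4634385504, 289·4634385504 + 24·55805391361) = (32255419657249, 2678666803320)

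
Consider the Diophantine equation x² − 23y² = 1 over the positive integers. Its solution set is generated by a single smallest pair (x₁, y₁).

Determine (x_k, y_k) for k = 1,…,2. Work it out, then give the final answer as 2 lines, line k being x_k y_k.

24 5
1151 240

√23 = [4; 1,3,1,8, …], period ℓ=4 (even) → k=3
k=0  a_k=4  p_k/q_k = 4/1
…
k=2  a_k=3  p_k/q_k = 19/4
k=3  a_k=1  p_k/q_k = 24/5
→ (24, 5).  Check: 24²=576, 23·5²=575, difference 1.
n=2: (24,5)∘(24,5) = (24·24+23·5·5, 24·5+5·24) = (1151,240)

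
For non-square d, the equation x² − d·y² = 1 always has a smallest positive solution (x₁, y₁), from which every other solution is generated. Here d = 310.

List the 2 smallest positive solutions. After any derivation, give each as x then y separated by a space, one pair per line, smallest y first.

d=310: √d = [17; 1,1,1,1,5,…,1,1,34] (ℓ=16, even), read p_15/q_15
k=0  a_k=17  p_k/q_k = 17/1
k=1  a_k=1  p_k/q_k = 18/1
k=2  a_k=1  p_k/q_k = 35/2
k=3  a_k=1  p_k/q_k = 53/3
…
k=5  a_k=5  p_k/q_k = 493/28
k=6  a_k=3  p_k/q_k = 1567/89
k=7  a_k=1  p_k/q_k = 2060/117
…
k=9  a_k=1  p_k/q_k = 7747/440
k=10  a_k=3  p_k/q_k = 28928/1643
k=11  a_k=5  p_k/q_k = 152387/8655
k=12  a_k=1  p_k/q_k = 181315/10298
…
k=14  a_k=1  p_k/q_k = 515017/29251
k=15  a_k=1  p_k/q_k = 848719/48204
fundamental: x₁=848719, y₁=48204  (since 720323940961 − 310·2323625616 = 1)
k=2:  x_2 = 848719·848719+310·48204·48204 = 1440647881921,  y_2 = 848719·48204+48204·848719 = 81823301352

848719 48204
1440647881921 81823301352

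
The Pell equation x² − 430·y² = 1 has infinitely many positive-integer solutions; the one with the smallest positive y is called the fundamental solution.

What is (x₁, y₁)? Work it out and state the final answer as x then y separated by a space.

2862251 138030

d=430: √d = [20; 1,2,1,3,1,…,2,1,40] (ℓ=14, even), read p_13/q_13
k=0  a_k=20  p_k/q_k = 20/1
k=1  a_k=1  p_k/q_k = 21/1
…
k=5  a_k=1  p_k/q_k = 394/19
…
k=7  a_k=8  p_k/q_k = 21794/1051
k=8  a_k=6  p_k/q_k = 133439/6435
k=9  a_k=1  p_k/q_k = 155233/7486
k=10  a_k=3  p_k/q_k = 599138/28893
k=11  a_k=1  p_k/q_k = 754371/36379
k=12  a_k=2  p_k/q_k = 2107880/101651
k=13  a_k=1  p_k/q_k = 2862251/138030
(x₁, y₁) = (2862251, 138030);  2862251² − 430·138030² = 1 ✓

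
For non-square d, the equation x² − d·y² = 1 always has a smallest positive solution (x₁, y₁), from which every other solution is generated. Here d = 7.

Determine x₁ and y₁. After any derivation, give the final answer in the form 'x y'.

8 3

√7 → a₀=2, period (1,1,1,4); ℓ=4 even so k=3
step 0: (2, 1)  from 2·(1,0) + (0,1)
step 1: (3, 1)  from 1·(2,1) + (1,0)
step 2: (5, 2)  from 1·(3,1) + (2,1)
step 3: (8, 3)  from 1·(5,2) + (3,1)
(x₁, y₁) = (8, 3);  8² − 7·3² = 1 ✓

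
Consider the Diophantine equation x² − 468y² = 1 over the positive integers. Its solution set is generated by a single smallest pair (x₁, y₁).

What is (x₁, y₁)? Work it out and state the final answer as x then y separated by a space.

√468 → a₀=21, period (1,1,1,2,1,1,1,42); ℓ=8 even so k=7
i=0: a=21 ⇒ p=21, q=1
…
i=2: a=1 ⇒ p=43, q=2
…
i=4: a=2 ⇒ p=173, q=8
i=5: a=1 ⇒ p=238, q=11
i=6: a=1 ⇒ p=411, q=19
i=7: a=1 ⇒ p=649, q=30
fundamental: x₁=649, y₁=30  (since 421201 − 468·900 = 1)

649 30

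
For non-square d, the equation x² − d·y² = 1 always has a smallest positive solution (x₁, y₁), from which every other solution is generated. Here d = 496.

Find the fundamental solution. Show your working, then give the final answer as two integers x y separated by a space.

4620799 207480

√496 → a₀=22, period (3,1,2,4,1,…,1,3,44); ℓ=16 even so k=15
k=0  a_k=22  p_k/q_k = 22/1
k=1  a_k=3  p_k/q_k = 67/3
…
k=3  a_k=2  p_k/q_k = 245/11
…
k=6  a_k=1  p_k/q_k = 2383/107
…
k=8  a_k=2  p_k/q_k = 14543/653
…
k=10  a_k=1  p_k/q_k = 49709/2232
k=11  a_k=1  p_k/q_k = 84875/3811
k=12  a_k=4  p_k/q_k = 389209/17476
k=13  a_k=2  p_k/q_k = 863293/38763
k=14  a_k=1  p_k/q_k = 1252502/56239
k=15  a_k=3  p_k/q_k = 4620799/207480
→ (4620799, 207480).  Check: 4620799²=21351783398401, 496·207480²=21351783398400, difference 1.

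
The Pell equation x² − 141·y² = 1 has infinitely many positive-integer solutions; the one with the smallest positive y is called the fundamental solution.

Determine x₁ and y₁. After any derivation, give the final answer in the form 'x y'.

√141 → a₀=11, period (1,6,1,22); ℓ=4 even so k=3
a_0=11:  p_0=11·1+0=11,  q_0=11·0+1=1
a_1=1:  p_1=1·11+1=12,  q_1=1·1+0=1
a_2=6:  p_2=6·12+11=83,  q_2=6·1+1=7
a_3=1:  p_3=1·83+12=95,  q_3=1·7+1=8
(x₁, y₁) = (95, 8);  95² − 141·8² = 1 ✓

95 8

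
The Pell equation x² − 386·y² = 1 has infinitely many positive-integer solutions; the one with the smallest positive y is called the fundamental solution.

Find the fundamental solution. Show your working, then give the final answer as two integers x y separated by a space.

√386 = [19; 1,1,1,4,1,18,1,4,1,1,1,38, …], period ℓ=12 (even) → k=11
step 0: (19, 1)  from 19·(1,0) + (0,1)
step 1: (20, 1)  from 1·(19,1) + (1,0)
step 2: (39, 2)  from 1·(20,1) + (19,1)
step 3: (59, 3)  from 1·(39,2) + (20,1)
step 4: (275, 14)  from 4·(59,3) + (39,2)
step 5: (334, 17)  from 1·(275,14) + (59,3)
step 6: (6287, 320)  from 18·(334,17) + (275,14)
step 7: (6621, 337)  from 1·(6287,320) + (334,17)
step 8: (32771, 1668)  from 4·(6621,337) + (6287,320)
step 9: (39392, 2005)  from 1·(32771,1668) + (6621,337)
step 10: (72163, 3673)  from 1·(39392,2005) + (32771,1668)
step 11: (111555, 5678)  from 1·(72163,3673) + (39392,2005)
(x₁, y₁) = (111555, 5678);  111555² − 386·5678² = 1 ✓

111555 5678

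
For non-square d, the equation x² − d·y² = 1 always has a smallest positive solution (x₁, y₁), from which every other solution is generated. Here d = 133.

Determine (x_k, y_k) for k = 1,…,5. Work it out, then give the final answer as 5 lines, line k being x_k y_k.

√133 = [11; 1,1,7,5,1,…,1,1,22, …], period ℓ=16 (even) → k=15
i=0: a=11 ⇒ p=11, q=1
i=1: a=1 ⇒ p=12, q=1
i=2: a=1 ⇒ p=23, q=2
i=3: a=7 ⇒ p=173, q=15
…
i=6: a=1 ⇒ p=1949, q=169
…
i=9: a=1 ⇒ p=10979, q=952
i=10: a=1 ⇒ p=18948, q=1643
i=11: a=1 ⇒ p=29927, q=2595
…
i=13: a=7 ⇒ p=1210008, q=104921
i=14: a=1 ⇒ p=1378591, q=119539
i=15: a=1 ⇒ p=2588599, q=224460
→ (2588599, 224460).  Check: 2588599²=6700844782801, 133·224460²=6700844782800, difference 1.
n=2: (2588599,224460)∘(2588599,224460) = (2588599·2588599+133·224460·224460, 2588599·224460+224460·2588599) = (13401689565601,1162073863080)
n=3: (13401689565601,1162073863080)∘(2588599,224460) = (2588599·13401689565601+133·224460·1162073863080, 2588599·1162073863080+224460·13401689565601) = (69383200415647777399,6016286479789825380)
n=4: (69383200415647777399,6016286479789825380)∘(2588599,224460) = (2588599·69383200415647777399+133·224460·6016286479789825380, 2588599·6016286479789825380+224460·69383200415647777399) = (359210566425477440164982401,31147506330593762303822160)
n=5: (359210566425477440164982401,31147506330593762303822160)∘(2588599,224460) = (2588599·359210566425477440164982401+133·224460·31147506330593762303822160, 2588599·31147506330593762303822160+224460·359210566425477440164982401) = (1859704226076779569066850908714999,161256807479731348725343689282300)

2588599 224460
13401689565601 1162073863080
69383200415647777399 6016286479789825380
359210566425477440164982401 31147506330593762303822160
1859704226076779569066850908714999 161256807479731348725343689282300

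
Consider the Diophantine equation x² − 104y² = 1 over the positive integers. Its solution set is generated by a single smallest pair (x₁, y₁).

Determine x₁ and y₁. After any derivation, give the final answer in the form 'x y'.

51 5

[10; 5,20] for √104; ℓ=2 ⇒ convergent index 1
i=0: a=10 ⇒ p=10, q=1
i=1: a=5 ⇒ p=51, q=5
(x₁, y₁) = (51, 5);  51² − 104·5² = 1 ✓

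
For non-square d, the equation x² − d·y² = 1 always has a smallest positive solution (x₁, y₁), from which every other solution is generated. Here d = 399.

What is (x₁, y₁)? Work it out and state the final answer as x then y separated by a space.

20 1

√399 = [19; 1,38, …], period ℓ=2 (even) → k=1
k=0  a_k=19  p_k/q_k = 19/1
k=1  a_k=1  p_k/q_k = 20/1
(x₁, y₁) = (20, 1);  20² − 399·1² = 1 ✓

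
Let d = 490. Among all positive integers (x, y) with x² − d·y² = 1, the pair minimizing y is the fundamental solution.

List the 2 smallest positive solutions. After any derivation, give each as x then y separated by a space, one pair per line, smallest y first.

1039681 46968
2161873163521 97663474416

√490 = [22; 7,2,1,4,4,4,1,2,7,44, …], period ℓ=10 (even) → k=9
a_0=22:  p_0=22·1+0=22,  q_0=22·0+1=1
a_1=7:  p_1=7·22+1=155,  q_1=7·1+0=7
…
a_4=4:  p_4=4·487+332=2280,  q_4=4·22+15=103
…
a_6=4:  p_6=4·9607+2280=40708,  q_6=4·434+103=1839
…
a_8=2:  p_8=2·50315+40708=141338,  q_8=2·2273+1839=6385
a_9=7:  p_9=7·141338+50315=1039681,  q_9=7·6385+2273=46968
→ (1039681, 46968).  Check: 1039681²=1080936581761, 490·46968²=1080936581760, difference 1.
(x_2, y_2) = (1039681·1039681 + 490·46968·46968, 1039681·46968 + 46968·1039681) = (2161873163521, 97663474416)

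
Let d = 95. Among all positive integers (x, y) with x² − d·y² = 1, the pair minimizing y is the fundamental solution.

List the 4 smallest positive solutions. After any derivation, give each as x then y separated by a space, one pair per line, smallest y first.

d=95: √d = [9; 1,2,1,18] (ℓ=4, even), read p_3/q_3
k=0  a_k=9  p_k/q_k = 9/1
k=1  a_k=1  p_k/q_k = 10/1
k=2  a_k=2  p_k/q_k = 29/3
k=3  a_k=1  p_k/q_k = 39/4
fundamental: x₁=39, y₁=4  (since 1521 − 95·16 = 1)
n=2: (39,4)∘(39,4) = (39·39+95·4·4, 39·4+4·39) = (3041,312)
n=3: (3041,312)∘(39,4) = (39·3041+95·4·312, 39·312+4·3041) = (237159,24332)
n=4: (237159,24332)∘(39,4) = (39·237159+95·4·24332, 39·24332+4·237159) = (18495361,1897584)

39 4
3041 312
237159 24332
18495361 1897584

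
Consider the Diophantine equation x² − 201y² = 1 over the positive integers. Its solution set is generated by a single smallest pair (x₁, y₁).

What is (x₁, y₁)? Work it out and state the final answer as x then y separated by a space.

515095 36332

[14; 5,1,1,1,2,…,1,5,28] for √201; ℓ=14 ⇒ convergent index 13
step 0: (14, 1)  from 14·(1,0) + (0,1)
step 1: (71, 5)  from 5·(14,1) + (1,0)
…
step 4: (241, 17)  from 1·(156,11) + (85,6)
…
step 7: (7670, 541)  from 8·(879,62) + (638,45)
step 8: (8549, 603)  from 1·(7670,541) + (879,62)
step 9: (24768, 1747)  from 2·(8549,603) + (7670,541)
…
step 11: (58085, 4097)  from 1·(33317,2350) + (24768,1747)
step 12: (91402, 6447)  from 1·(58085,4097) + (33317,2350)
step 13: (515095, 36332)  from 5·(91402,6447) + (58085,4097)
(x₁, y₁) = (515095, 36332);  515095² − 201·36332² = 1 ✓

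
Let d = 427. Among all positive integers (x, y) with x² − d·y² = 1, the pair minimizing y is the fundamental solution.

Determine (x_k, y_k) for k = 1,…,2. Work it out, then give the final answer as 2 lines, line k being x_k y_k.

62 3
7687 372

√427 → a₀=20, period (1,1,1,40); ℓ=4 even so k=3
a_0=20:  p_0=20·1+0=20,  q_0=20·0+1=1
a_1=1:  p_1=1·20+1=21,  q_1=1·1+0=1
a_2=1:  p_2=1·21+20=41,  q_2=1·1+1=2
a_3=1:  p_3=1·41+21=62,  q_3=1·2+1=3
→ (62, 3).  Check: 62²=3844, 427·3²=3843, difference 1.
k=2:  x_2 = 62·62+427·3·3 = 7687,  y_2 = 62·3+3·62 = 372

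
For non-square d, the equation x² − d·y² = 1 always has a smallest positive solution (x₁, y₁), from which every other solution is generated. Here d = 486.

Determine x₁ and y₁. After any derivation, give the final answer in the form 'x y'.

√486 → a₀=22, period (22,44); ℓ=2 even so k=1
step 0: (22, 1)  from 22·(1,0) + (0,1)
step 1: (485, 22)  from 22·(22,1) + (1,0)
fundamental: x₁=485, y₁=22  (since 235225 − 486·484 = 1)

485 22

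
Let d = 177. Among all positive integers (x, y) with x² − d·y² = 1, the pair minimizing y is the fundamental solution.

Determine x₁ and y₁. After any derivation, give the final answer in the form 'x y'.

62423 4692

√177 = [13; 3,3,2,8,2,3,3,26, …], period ℓ=8 (even) → k=7
k=0  a_k=13  p_k/q_k = 13/1
k=1  a_k=3  p_k/q_k = 40/3
k=2  a_k=3  p_k/q_k = 133/10
k=3  a_k=2  p_k/q_k = 306/23
…
k=5  a_k=2  p_k/q_k = 5468/411
k=6  a_k=3  p_k/q_k = 18985/1427
k=7  a_k=3  p_k/q_k = 62423/4692
(x₁, y₁) = (62423, 4692);  62423² − 177·4692² = 1 ✓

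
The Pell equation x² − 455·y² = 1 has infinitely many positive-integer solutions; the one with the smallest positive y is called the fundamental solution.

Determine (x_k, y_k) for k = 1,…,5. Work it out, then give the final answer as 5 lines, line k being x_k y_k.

√455 → a₀=21, period (3,42); ℓ=2 even so k=1
step 0: (21, 1)  from 21·(1,0) + (0,1)
step 1: (64, 3)  from 3·(21,1) + (1,0)
(x₁, y₁) = (64, 3);  64² − 455·3² = 1 ✓
(64+3√455)^2 = 8191 + 384√455
(64+3√455)^3 = 1048384 + 49149√455
(64+3√455)^4 = 134184961 + 6290688√455
(64+3√455)^5 = 17174626624 + 805158915√455

64 3
8191 384
1048384 49149
134184961 6290688
17174626624 805158915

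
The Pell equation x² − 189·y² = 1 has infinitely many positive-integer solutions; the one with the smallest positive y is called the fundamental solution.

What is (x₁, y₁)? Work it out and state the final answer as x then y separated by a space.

√189 → a₀=13, period (1,2,1,26); ℓ=4 even so k=3
i=0: a=13 ⇒ p=13, q=1
…
i=2: a=2 ⇒ p=41, q=3
i=3: a=1 ⇒ p=55, q=4
fundamental: x₁=55, y₁=4  (since 3025 − 189·16 = 1)

55 4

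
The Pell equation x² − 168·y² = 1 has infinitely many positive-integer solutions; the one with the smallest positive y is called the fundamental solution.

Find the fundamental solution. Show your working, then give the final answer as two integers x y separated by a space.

13 1

[12; 1,24] for √168; ℓ=2 ⇒ convergent index 1
step 0: (12, 1)  from 12·(1,0) + (0,1)
step 1: (13, 1)  from 1·(12,1) + (1,0)
(x₁, y₁) = (13, 1);  13² − 168·1² = 1 ✓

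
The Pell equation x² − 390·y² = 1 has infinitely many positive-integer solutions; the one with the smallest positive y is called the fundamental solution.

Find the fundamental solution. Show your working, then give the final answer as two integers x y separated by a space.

79 4

[19; 1,2,1,38] for √390; ℓ=4 ⇒ convergent index 3
k=0  a_k=19  p_k/q_k = 19/1
k=1  a_k=1  p_k/q_k = 20/1
k=2  a_k=2  p_k/q_k = 59/3
k=3  a_k=1  p_k/q_k = 79/4
→ (79, 4).  Check: 79²=6241, 390·4²=6240, difference 1.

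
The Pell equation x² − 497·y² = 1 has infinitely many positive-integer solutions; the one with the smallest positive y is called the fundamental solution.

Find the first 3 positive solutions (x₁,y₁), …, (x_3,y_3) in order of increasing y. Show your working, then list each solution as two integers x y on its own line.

d=497: √d = [22; 3,2,2,5,6,5,2,2,3,44] (ℓ=10, even), read p_9/q_9
k=0  a_k=22  p_k/q_k = 22/1
…
k=2  a_k=2  p_k/q_k = 156/7
…
k=4  a_k=5  p_k/q_k = 2051/92
k=5  a_k=6  p_k/q_k = 12685/569
k=6  a_k=5  p_k/q_k = 65476/2937
…
k=8  a_k=2  p_k/q_k = 352750/15823
k=9  a_k=3  p_k/q_k = 1201887/53912
(x₁, y₁) = (1201887, 53912);  1201887² − 497·53912² = 1 ✓
k=2:  x_2 = 1201887·1201887+497·53912·53912 = 2889064721537,  y_2 = 1201887·53912+53912·1201887 = 129592263888
k=3:  x_3 = 1201887·2889064721537+497·53912·129592263888 = 6944658661946678751,  y_3 = 1201887·129592263888+53912·2889064721537 = 311510514535059400

1201887 53912
2889064721537 129592263888
6944658661946678751 311510514535059400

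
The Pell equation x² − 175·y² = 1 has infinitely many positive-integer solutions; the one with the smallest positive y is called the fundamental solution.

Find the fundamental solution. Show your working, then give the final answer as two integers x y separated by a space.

2024 153

[13; 4,2,1,2,4,26] for √175; ℓ=6 ⇒ convergent index 5
step 0: (13, 1)  from 13·(1,0) + (0,1)
step 1: (53, 4)  from 4·(13,1) + (1,0)
step 2: (119, 9)  from 2·(53,4) + (13,1)
step 3: (172, 13)  from 1·(119,9) + (53,4)
step 4: (463, 35)  from 2·(172,13) + (119,9)
step 5: (2024, 153)  from 4·(463,35) + (172,13)
fundamental: x₁=2024, y₁=153  (since 4096576 − 175·23409 = 1)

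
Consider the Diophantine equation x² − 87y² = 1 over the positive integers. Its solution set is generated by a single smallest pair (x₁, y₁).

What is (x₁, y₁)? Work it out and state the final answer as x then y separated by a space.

28 3

√87 → a₀=9, period (3,18); ℓ=2 even so k=1
a_0=9:  p_0=9·1+0=9,  q_0=9·0+1=1
a_1=3:  p_1=3·9+1=28,  q_1=3·1+0=3
→ (28, 3).  Check: 28²=784, 87·3²=783, difference 1.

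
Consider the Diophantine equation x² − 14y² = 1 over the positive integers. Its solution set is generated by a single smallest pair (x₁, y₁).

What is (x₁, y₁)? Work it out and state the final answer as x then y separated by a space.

d=14: √d = [3; 1,2,1,6] (ℓ=4, even), read p_3/q_3
i=0: a=3 ⇒ p=3, q=1
i=1: a=1 ⇒ p=4, q=1
i=2: a=2 ⇒ p=11, q=3
i=3: a=1 ⇒ p=15, q=4
fundamental: x₁=15, y₁=4  (since 225 − 14·16 = 1)

15 4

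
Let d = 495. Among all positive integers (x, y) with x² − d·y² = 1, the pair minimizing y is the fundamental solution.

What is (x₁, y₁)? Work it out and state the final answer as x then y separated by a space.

89 4

√495 = [22; 4,44, …], period ℓ=2 (even) → k=1
step 0: (22, 1)  from 22·(1,0) + (0,1)
step 1: (89, 4)  from 4·(22,1) + (1,0)
fundamental: x₁=89, y₁=4  (since 7921 − 495·16 = 1)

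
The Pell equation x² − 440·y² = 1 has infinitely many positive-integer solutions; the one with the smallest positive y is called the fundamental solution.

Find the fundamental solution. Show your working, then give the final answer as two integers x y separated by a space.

[20; 1,40] for √440; ℓ=2 ⇒ convergent index 1
step 0: (20, 1)  from 20·(1,0) + (0,1)
step 1: (21, 1)  from 1·(20,1) + (1,0)
fundamental: x₁=21, y₁=1  (since 441 − 440·1 = 1)

21 1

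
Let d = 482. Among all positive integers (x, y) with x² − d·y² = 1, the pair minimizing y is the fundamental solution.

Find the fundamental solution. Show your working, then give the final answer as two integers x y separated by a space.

483 22

[21; 1,20,1,42] for √482; ℓ=4 ⇒ convergent index 3
k=0  a_k=21  p_k/q_k = 21/1
…
k=2  a_k=20  p_k/q_k = 461/21
k=3  a_k=1  p_k/q_k = 483/22
(x₁, y₁) = (483, 22);  483² − 482·22² = 1 ✓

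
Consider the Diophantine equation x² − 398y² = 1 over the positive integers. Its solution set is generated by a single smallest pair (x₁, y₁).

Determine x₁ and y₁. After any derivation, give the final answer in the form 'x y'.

√398 → a₀=19, period (1,18,1,38); ℓ=4 even so k=3
step 0: (19, 1)  from 19·(1,0) + (0,1)
…
step 2: (379, 19)  from 18·(20,1) + (19,1)
step 3: (399, 20)  from 1·(379,19) + (20,1)
(x₁, y₁) = (399, 20);  399² − 398·20² = 1 ✓

399 20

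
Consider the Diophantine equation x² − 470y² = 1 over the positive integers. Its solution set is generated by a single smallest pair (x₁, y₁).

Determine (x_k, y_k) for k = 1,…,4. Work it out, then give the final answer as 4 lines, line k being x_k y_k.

1691 78
5718961 263796
19341524411 892157994
65413029839041 3017278071912

[21; 1,2,8,2,1,42] for √470; ℓ=6 ⇒ convergent index 5
i=0: a=21 ⇒ p=21, q=1
i=1: a=1 ⇒ p=22, q=1
i=2: a=2 ⇒ p=65, q=3
…
i=4: a=2 ⇒ p=1149, q=53
i=5: a=1 ⇒ p=1691, q=78
→ (1691, 78).  Check: 1691²=2859481, 470·78²=2859480, difference 1.
k=2:  x_2 = 1691·1691+470·78·78 = 5718961,  y_2 = 1691·78+78·1691 = 263796
k=3:  x_3 = 1691·5718961+470·78·263796 = 19341524411,  y_3 = 1691·263796+78·5718961 = 892157994
k=4:  x_4 = 1691·19341524411+470·78·892157994 = 65413029839041,  y_4 = 1691·892157994+78·19341524411 = 3017278071912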